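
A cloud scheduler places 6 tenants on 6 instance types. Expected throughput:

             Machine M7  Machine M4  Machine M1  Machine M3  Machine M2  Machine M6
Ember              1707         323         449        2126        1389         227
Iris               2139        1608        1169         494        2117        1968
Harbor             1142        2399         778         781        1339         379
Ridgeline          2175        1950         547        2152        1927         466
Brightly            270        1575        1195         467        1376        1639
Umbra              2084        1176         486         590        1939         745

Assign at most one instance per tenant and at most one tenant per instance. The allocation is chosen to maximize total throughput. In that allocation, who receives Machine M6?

Iris receives Machine M6.

Treat this as an assignment problem: match each tenant to one instance.
Optimal: Ember→Machine M3 (2126 ops/s), Iris→Machine M6 (1968 ops/s), Harbor→Machine M4 (2399 ops/s), Ridgeline→Machine M7 (2175 ops/s), Brightly→Machine M1 (1195 ops/s), Umbra→Machine M2 (1939 ops/s) — total 2126+1968+2399+2175+1195+1939 = 11802 ops/s.
Row-greedy (each tenant in turn takes its best remaining instance) gives 10716 ops/s, worse by 1086.
Checked against all permutations: 11802 ops/s is optimal.
Iris's own top instance is Machine M7 (2139 ops/s), but forcing Iris→Machine M7 and reassigning the rest optimally gives only 10789 ops/s — worse by 1013.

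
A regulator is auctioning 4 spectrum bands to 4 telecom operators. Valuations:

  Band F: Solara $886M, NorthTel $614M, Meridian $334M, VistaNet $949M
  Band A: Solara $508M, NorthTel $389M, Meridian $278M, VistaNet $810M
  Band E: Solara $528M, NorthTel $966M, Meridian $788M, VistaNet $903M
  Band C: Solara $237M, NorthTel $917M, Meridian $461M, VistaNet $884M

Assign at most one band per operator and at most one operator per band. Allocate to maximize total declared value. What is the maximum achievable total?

Maximum total: $3401M

This is the linear assignment problem.
Optimal: Solara→Band F ($886M), NorthTel→Band C ($917M), Meridian→Band E ($788M), VistaNet→Band A ($810M) — total 886+917+788+810 = $3401M.
Max-entry greedy (repeatedly take the single best remaining cell) gives $2884M, worse by 517.
Swapping VistaNet↔Meridian (VistaNet→Band E $903M, Meridian→Band A $278M) loses 417.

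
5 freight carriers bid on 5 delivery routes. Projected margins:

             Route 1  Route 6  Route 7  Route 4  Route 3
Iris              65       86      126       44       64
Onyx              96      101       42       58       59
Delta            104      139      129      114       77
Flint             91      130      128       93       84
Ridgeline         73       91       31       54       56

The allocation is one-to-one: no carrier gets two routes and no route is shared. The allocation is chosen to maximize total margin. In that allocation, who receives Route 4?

Delta receives Route 4.

This is the linear assignment problem.
Optimal: Iris→Route 7 ($126k), Onyx→Route 1 ($96k), Delta→Route 4 ($114k), Flint→Route 6 ($130k), Ridgeline→Route 3 ($56k) — total 126+96+114+130+56 = $522k.
Column-greedy (each route in turn goes to its best remaining carrier) gives $474k, worse by 48.
No other one-to-one assignment exceeds $522k.
Delta's own top route is Route 6 ($139k), but forcing Delta→Route 6 and reassigning the rest optimally gives only $510k — worse by 12.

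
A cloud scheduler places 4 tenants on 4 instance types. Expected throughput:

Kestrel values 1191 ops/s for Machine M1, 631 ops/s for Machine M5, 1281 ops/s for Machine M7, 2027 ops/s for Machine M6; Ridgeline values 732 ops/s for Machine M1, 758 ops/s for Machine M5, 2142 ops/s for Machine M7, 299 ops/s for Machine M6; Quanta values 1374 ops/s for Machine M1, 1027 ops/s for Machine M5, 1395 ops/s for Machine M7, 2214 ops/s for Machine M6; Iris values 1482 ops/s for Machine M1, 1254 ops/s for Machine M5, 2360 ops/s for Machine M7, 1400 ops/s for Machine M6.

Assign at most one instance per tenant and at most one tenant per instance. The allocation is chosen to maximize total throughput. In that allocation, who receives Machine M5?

Optimal: Kestrel→Machine M1 (1191 ops/s), Ridgeline→Machine M7 (2142 ops/s), Quanta→Machine M6 (2214 ops/s), Iris→Machine M5 (1254 ops/s) — total 1191+2142+2214+1254 = 6801 ops/s.
Max-entry greedy (repeatedly take the single best remaining cell) gives 6523 ops/s, worse by 278.
Iris's own top instance is Machine M7 (2360 ops/s), but forcing Iris→Machine M7 and reassigning the rest optimally gives only 6523 ops/s — worse by 278.

Iris receives Machine M5.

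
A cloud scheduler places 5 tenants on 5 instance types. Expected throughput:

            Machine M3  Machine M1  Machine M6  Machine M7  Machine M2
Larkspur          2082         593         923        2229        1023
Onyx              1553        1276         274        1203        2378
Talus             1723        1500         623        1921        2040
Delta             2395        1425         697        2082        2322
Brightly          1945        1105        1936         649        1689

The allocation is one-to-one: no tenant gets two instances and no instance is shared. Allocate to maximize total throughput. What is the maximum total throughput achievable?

Treat this as an assignment problem: match each tenant to one instance.
Optimal: Larkspur→Machine M7 (2229 ops/s), Onyx→Machine M2 (2378 ops/s), Talus→Machine M1 (1500 ops/s), Delta→Machine M3 (2395 ops/s), Brightly→Machine M6 (1936 ops/s) — total 2229+2378+1500+2395+1936 = 10438 ops/s.
Row-greedy (each tenant in turn takes its best remaining instance) gives 9691 ops/s, worse by 747.
Every other assignment is strictly worse.

Max total: 10438 ops/s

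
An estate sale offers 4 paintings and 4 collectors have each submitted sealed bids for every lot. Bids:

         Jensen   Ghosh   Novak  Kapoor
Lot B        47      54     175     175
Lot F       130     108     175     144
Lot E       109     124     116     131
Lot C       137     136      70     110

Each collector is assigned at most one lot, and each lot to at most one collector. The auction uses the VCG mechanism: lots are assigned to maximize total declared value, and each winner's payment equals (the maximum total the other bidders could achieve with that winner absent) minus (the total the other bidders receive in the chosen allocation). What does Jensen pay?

Efficient allocation: Jensen→Lot C ($137), Ghosh→Lot E ($124), Novak→Lot F ($175), Kapoor→Lot B ($175); total welfare W = $611.
Jensen receives Lot C at value $137, so the others get W − 137 = $474.
Without Jensen: best allocation of the remaining 3 bidders over all 4 lots is Ghosh→Lot C ($136), Novak→Lot F ($175), Kapoor→Lot B ($175), total $486.
VCG payment = (others' best without Jensen) − (others' welfare with Jensen) = 486 − 474 = $12.

Jensen pays $12.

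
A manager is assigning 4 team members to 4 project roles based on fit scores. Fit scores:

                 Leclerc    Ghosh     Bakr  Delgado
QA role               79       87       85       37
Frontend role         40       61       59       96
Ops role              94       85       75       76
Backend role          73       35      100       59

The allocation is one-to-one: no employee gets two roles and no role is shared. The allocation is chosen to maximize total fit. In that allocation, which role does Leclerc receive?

Leclerc receives Ops role.

This is the linear assignment problem.
Optimal: Leclerc→Ops role (94 pts), Ghosh→QA role (87 pts), Bakr→Backend role (100 pts), Delgado→Frontend role (96 pts) — total 94+87+100+96 = 377 pts.
Next-best assignment: Leclerc→QA role, Ghosh→Ops role, Bakr→Backend role, Delgado→Frontend role = 360 pts.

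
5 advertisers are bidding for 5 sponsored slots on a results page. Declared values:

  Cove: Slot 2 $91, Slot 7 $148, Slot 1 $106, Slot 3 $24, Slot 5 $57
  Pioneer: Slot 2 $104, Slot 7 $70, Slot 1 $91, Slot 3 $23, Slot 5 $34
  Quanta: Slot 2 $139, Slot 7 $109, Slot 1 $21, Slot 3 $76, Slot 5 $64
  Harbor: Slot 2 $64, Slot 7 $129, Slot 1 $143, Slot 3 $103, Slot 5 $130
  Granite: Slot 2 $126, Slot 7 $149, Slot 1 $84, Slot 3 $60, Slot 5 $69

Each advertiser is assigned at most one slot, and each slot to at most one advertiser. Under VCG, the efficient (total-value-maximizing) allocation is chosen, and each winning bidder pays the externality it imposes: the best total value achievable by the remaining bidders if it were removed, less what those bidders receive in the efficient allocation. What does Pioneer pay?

Pioneer pays $44.

Efficient allocation: Cove→Slot 7 ($148), Pioneer→Slot 1 ($91), Quanta→Slot 3 ($76), Harbor→Slot 5 ($130), Granite→Slot 2 ($126); total welfare W = $571.
Pioneer receives Slot 1 at value $91, so the others get W − 91 = $480.
Without Pioneer: best allocation of the remaining 4 bidders over all 5 slots is Cove→Slot 1 ($106), Quanta→Slot 2 ($139), Harbor→Slot 5 ($130), Granite→Slot 7 ($149), total $524.
VCG payment = (others' best without Pioneer) − (others' welfare with Pioneer) = 524 − 480 = $44.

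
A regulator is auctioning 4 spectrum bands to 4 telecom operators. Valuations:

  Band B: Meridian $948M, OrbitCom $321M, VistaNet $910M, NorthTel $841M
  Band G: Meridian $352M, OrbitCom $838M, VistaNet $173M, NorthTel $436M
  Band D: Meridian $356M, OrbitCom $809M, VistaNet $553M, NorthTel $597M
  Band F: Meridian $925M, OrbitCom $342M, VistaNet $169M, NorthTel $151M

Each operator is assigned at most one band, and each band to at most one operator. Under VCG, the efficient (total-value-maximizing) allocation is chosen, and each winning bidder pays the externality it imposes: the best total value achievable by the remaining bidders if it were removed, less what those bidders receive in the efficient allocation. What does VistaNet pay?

Efficient allocation: Meridian→Band F ($925M), OrbitCom→Band G ($838M), VistaNet→Band B ($910M), NorthTel→Band D ($597M); total welfare W = $3270M.
VistaNet receives Band B at value $910M, so the others get W − 910 = $2360M.
Without VistaNet: best allocation of the remaining 3 bidders over all 4 bands is Meridian→Band F ($925M), OrbitCom→Band G ($838M), NorthTel→Band B ($841M), total $2604M.
VCG payment = (others' best without VistaNet) − (others' welfare with VistaNet) = 2604 − 2360 = $244M.

VistaNet pays $244M.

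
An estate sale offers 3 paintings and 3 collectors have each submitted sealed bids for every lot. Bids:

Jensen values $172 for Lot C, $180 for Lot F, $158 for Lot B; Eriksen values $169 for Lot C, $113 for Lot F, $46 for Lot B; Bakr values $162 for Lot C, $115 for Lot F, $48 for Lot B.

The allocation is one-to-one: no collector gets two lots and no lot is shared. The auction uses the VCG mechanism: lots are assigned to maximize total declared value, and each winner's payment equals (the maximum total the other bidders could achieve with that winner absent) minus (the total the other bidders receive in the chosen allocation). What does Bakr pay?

Efficient allocation: Jensen→Lot B ($158), Eriksen→Lot C ($169), Bakr→Lot F ($115); total welfare W = $442.
Bakr receives Lot F at value $115, so the others get W − 115 = $327.
Without Bakr: best allocation of the remaining 2 bidders over all 3 lots is Jensen→Lot F ($180), Eriksen→Lot C ($169), total $349.
VCG payment = (others' best without Bakr) − (others' welfare with Bakr) = 349 − 327 = $22.

Bakr pays $22.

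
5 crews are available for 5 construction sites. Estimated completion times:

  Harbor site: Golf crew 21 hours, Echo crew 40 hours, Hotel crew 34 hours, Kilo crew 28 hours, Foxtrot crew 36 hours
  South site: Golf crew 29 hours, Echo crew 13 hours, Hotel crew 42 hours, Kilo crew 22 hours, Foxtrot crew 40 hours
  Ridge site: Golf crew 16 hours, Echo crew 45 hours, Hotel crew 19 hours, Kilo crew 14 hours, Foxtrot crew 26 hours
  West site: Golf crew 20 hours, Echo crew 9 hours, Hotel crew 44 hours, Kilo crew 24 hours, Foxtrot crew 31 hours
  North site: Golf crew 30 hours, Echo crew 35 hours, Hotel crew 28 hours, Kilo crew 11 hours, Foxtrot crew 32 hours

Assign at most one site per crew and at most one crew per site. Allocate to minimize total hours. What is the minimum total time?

Optimal: Golf crew→Harbor site (21 hours), Echo crew→South site (13 hours), Hotel crew→Ridge site (19 hours), Kilo crew→North site (11 hours), Foxtrot crew→West site (31 hours) — total 21+13+19+11+31 = 95 hours.
Row-greedy (each crew in turn takes its cheapest remaining site) gives 111 hours, worse by 16.

Min total: 95 hours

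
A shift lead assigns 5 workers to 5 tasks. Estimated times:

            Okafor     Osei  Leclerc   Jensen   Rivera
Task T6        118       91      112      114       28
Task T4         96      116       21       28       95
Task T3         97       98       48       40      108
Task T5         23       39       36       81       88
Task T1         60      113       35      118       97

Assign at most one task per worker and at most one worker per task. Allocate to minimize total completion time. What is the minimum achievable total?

Min total: 188 min

This is the linear assignment problem.
Optimal: Okafor→Task T1 (60 min), Osei→Task T5 (39 min), Leclerc→Task T4 (21 min), Jensen→Task T3 (40 min), Rivera→Task T6 (28 min) — total 60+39+21+40+28 = 188 min.
Min-entry greedy (repeatedly take the single cheapest remaining cell) gives 225 min, worse by 37.
Swapping Osei↔Rivera (Osei→Task T6 91 min, Rivera→Task T5 88 min) adds 112.
Checked against all permutations: 188 min is optimal.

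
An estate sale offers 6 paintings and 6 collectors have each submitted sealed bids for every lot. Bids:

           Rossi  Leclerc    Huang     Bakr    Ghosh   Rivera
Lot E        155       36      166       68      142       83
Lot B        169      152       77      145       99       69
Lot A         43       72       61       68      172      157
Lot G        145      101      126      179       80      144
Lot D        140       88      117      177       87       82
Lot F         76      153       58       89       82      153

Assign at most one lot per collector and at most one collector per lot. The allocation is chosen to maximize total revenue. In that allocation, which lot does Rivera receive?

This is a one-to-one assignment (maximum-weight bipartite matching).
Optimal: Rossi→Lot B ($169), Leclerc→Lot F ($153), Huang→Lot E ($166), Bakr→Lot D ($177), Ghosh→Lot A ($172), Rivera→Lot G ($144) — total 169+153+166+177+172+144 = $981.
Column-greedy (each lot in turn goes to its best remaining collector) gives $927, worse by 54.
Next-best assignment: Rossi→Lot G, Leclerc→Lot B, Huang→Lot E, Bakr→Lot D, Ghosh→Lot A, Rivera→Lot F = $965.
Swapping Rossi↔Leclerc (Rossi→Lot F $76, Leclerc→Lot B $152) loses 94.
Every other assignment is strictly worse.
Rivera's own top lot is Lot A ($157), but forcing Rivera→Lot A and reassigning the rest optimally gives only $924 — worse by 57.

Rivera receives Lot G.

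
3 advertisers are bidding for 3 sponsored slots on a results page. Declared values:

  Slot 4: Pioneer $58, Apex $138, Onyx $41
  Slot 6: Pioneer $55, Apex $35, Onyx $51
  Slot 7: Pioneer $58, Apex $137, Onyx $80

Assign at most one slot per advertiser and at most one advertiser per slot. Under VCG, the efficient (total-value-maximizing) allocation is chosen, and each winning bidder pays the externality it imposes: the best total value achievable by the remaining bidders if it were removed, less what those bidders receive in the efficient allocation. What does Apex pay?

Apex pays $3.

Efficient allocation: Pioneer→Slot 6 ($55), Apex→Slot 4 ($138), Onyx→Slot 7 ($80); total welfare W = $273.
Apex receives Slot 4 at value $138, so the others get W − 138 = $135.
Without Apex: best allocation of the remaining 2 bidders over all 3 slots is Pioneer→Slot 4 ($58), Onyx→Slot 7 ($80), total $138.
VCG payment = (others' best without Apex) − (others' welfare with Apex) = 138 − 135 = $3.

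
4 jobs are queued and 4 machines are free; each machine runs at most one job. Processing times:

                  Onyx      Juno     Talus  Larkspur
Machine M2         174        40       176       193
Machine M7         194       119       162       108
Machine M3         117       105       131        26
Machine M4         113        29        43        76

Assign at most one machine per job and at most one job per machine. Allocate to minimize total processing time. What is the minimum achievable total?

Treat this as an assignment problem: match each job to one machine.
Optimal: Onyx→Machine M7 (194 min), Juno→Machine M2 (40 min), Talus→Machine M4 (43 min), Larkspur→Machine M3 (26 min) — total 194+40+43+26 = 303 min.
Row-greedy (each job in turn takes its cheapest remaining machine) gives 392 min, worse by 89.
Swapping Juno↔Larkspur (Juno→Machine M3 105 min, Larkspur→Machine M2 193 min) adds 232.
No other one-to-one assignment undercuts 303 min.

Minimum total: 303 min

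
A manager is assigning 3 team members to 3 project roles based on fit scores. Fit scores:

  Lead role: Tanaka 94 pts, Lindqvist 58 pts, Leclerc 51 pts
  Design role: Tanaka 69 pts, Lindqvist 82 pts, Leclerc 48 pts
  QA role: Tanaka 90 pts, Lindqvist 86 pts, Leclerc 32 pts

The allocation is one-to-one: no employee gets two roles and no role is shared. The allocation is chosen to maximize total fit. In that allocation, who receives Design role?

Leclerc receives Design role.

Optimal: Tanaka→Lead role (94 pts), Lindqvist→QA role (86 pts), Leclerc→Design role (48 pts) — total 94+86+48 = 228 pts.
Column-greedy (each role in turn goes to its best remaining employee) gives 208 pts, worse by 20.
Next-best assignment: Tanaka→QA role, Lindqvist→Design role, Leclerc→Lead role = 223 pts.
Swapping Tanaka↔Leclerc (Tanaka→Design role 69 pts, Leclerc→Lead role 51 pts) loses 22.
Leclerc's own top role is Lead role (51 pts), but forcing Leclerc→Lead role and reassigning the rest optimally gives only 223 pts — worse by 5.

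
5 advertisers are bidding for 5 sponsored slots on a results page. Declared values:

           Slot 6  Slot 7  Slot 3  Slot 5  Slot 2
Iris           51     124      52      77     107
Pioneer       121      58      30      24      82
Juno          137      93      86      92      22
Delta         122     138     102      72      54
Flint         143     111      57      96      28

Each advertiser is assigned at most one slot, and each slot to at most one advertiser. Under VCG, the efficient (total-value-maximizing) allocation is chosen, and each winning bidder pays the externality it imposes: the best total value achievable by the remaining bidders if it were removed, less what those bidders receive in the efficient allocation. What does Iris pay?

Efficient allocation: Iris→Slot 2 ($107), Pioneer→Slot 6 ($121), Juno→Slot 3 ($86), Delta→Slot 7 ($138), Flint→Slot 5 ($96); total welfare W = $548.
Iris receives Slot 2 at value $107, so the others get W − 107 = $441.
Without Iris: best allocation of the remaining 4 bidders over all 5 slots is Pioneer→Slot 2 ($82), Juno→Slot 5 ($92), Delta→Slot 7 ($138), Flint→Slot 6 ($143), total $455.
VCG payment = (others' best without Iris) − (others' welfare with Iris) = 455 − 441 = $14.

Iris pays $14.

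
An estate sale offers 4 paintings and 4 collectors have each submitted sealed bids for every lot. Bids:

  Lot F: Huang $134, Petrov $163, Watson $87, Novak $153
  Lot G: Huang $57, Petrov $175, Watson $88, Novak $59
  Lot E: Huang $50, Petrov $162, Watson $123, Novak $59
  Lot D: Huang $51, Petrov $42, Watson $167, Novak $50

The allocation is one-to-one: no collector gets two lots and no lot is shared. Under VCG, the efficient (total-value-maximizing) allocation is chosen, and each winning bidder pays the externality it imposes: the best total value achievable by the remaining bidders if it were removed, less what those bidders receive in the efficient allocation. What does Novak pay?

Novak pays $84.

Efficient allocation: Huang→Lot E ($50), Petrov→Lot G ($175), Watson→Lot D ($167), Novak→Lot F ($153); total welfare W = $545.
Novak receives Lot F at value $153, so the others get W − 153 = $392.
Without Novak: best allocation of the remaining 3 bidders over all 4 lots is Huang→Lot F ($134), Petrov→Lot G ($175), Watson→Lot D ($167), total $476.
VCG payment = (others' best without Novak) − (others' welfare with Novak) = 476 − 392 = $84.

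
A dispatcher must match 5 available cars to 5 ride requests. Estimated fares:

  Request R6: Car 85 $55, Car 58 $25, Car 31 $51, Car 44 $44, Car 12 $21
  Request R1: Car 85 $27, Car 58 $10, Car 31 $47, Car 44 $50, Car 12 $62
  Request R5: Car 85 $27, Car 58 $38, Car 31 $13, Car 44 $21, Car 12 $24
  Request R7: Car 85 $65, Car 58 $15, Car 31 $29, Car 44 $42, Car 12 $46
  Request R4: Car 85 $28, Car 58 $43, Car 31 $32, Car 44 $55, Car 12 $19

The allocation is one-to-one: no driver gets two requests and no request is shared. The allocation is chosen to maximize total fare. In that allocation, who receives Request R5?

Treat this as an assignment problem: match each driver to one request.
Optimal: Car 85→Request R7 ($65), Car 58→Request R5 ($38), Car 31→Request R6 ($51), Car 44→Request R4 ($55), Car 12→Request R1 ($62) — total 65+38+51+55+62 = $271.
Row-greedy (each driver in turn takes its best remaining request) gives $233, worse by 38.
Car 58's own top request is Request R4 ($43), but forcing Car 58→Request R4 and reassigning the rest optimally gives only $242 — worse by 29.

Car 58 receives Request R5.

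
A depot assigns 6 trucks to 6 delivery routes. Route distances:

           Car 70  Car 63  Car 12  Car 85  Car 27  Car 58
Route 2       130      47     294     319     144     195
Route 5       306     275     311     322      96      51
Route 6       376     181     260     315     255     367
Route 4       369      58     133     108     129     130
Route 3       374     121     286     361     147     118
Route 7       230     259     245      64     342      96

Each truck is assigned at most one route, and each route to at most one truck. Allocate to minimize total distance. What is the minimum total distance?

Min total: 706 km

Optimal: Car 70→Route 2 (130 km), Car 63→Route 6 (181 km), Car 12→Route 4 (133 km), Car 85→Route 7 (64 km), Car 27→Route 3 (147 km), Car 58→Route 5 (51 km) — total 130+181+133+64+147+51 = 706 km.
Row-greedy (each truck in turn takes its cheapest remaining route) gives 962 km, worse by 256.
Next-best assignment: Car 70→Route 2, Car 63→Route 4, Car 12→Route 6, Car 85→Route 7, Car 27→Route 3, Car 58→Route 5 = 710 km.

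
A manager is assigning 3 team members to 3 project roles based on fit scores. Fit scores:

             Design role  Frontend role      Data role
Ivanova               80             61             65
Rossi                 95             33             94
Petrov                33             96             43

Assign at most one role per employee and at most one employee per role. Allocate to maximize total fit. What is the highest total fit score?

This is a one-to-one assignment (maximum-weight bipartite matching).
Optimal: Ivanova→Design role (80 pts), Rossi→Data role (94 pts), Petrov→Frontend role (96 pts) — total 80+94+96 = 270 pts.
Max-entry greedy (repeatedly take the single best remaining cell) gives 256 pts, worse by 14.
Next-best assignment: Ivanova→Data role, Rossi→Design role, Petrov→Frontend role = 256 pts.
Swapping Rossi↔Petrov (Rossi→Frontend role 33 pts, Petrov→Data role 43 pts) loses 114.
Every other assignment is strictly worse.

Maximum total: 270 pts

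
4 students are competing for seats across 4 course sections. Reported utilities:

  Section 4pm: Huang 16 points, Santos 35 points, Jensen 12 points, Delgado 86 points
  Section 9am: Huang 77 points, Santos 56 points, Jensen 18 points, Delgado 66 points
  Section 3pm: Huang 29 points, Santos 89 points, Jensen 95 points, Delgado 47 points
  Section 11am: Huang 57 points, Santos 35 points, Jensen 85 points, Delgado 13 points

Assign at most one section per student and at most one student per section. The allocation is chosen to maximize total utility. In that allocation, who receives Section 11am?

This is the linear assignment problem.
Optimal: Huang→Section 9am (77 points), Santos→Section 3pm (89 points), Jensen→Section 11am (85 points), Delgado→Section 4pm (86 points) — total 77+89+85+86 = 337 points.
Column-greedy (each section in turn goes to its best remaining student) gives 293 points, worse by 44.
Checked against all permutations: 337 points is optimal.
Jensen's own top section is Section 3pm (95 points), but forcing Jensen→Section 3pm and reassigning the rest optimally gives only 294 points — worse by 43.

Jensen receives Section 11am.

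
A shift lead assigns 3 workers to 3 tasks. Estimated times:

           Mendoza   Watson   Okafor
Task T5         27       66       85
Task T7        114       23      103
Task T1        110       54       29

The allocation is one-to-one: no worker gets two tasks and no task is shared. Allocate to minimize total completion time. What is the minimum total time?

Optimal: Mendoza→Task T5 (27 min), Watson→Task T7 (23 min), Okafor→Task T1 (29 min) — total 27+23+29 = 79 min.
Swapping Okafor↔Mendoza (Okafor→Task T5 85 min, Mendoza→Task T1 110 min) adds 139.
No other one-to-one assignment undercuts 79 min.

Minimum total: 79 min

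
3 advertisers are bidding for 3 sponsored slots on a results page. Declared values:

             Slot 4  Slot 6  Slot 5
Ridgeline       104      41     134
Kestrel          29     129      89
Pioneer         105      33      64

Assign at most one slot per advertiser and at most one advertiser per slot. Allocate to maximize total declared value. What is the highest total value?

Maximum total: $368

Optimal: Ridgeline→Slot 5 ($134), Kestrel→Slot 6 ($129), Pioneer→Slot 4 ($105) — total 134+129+105 = $368.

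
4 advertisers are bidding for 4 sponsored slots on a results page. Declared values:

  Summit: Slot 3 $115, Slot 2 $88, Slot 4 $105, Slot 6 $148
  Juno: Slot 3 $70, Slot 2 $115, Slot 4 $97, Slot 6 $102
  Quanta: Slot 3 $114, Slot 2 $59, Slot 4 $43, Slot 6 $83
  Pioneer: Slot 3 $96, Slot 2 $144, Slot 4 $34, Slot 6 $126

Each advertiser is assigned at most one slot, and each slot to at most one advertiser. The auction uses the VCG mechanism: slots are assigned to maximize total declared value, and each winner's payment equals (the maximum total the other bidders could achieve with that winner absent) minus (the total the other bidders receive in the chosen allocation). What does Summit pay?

Summit pays $5.

Efficient allocation: Summit→Slot 6 ($148), Juno→Slot 4 ($97), Quanta→Slot 3 ($114), Pioneer→Slot 2 ($144); total welfare W = $503.
Summit receives Slot 6 at value $148, so the others get W − 148 = $355.
Without Summit: best allocation of the remaining 3 bidders over all 4 slots is Juno→Slot 6 ($102), Quanta→Slot 3 ($114), Pioneer→Slot 2 ($144), total $360.
VCG payment = (others' best without Summit) − (others' welfare with Summit) = 360 − 355 = $5.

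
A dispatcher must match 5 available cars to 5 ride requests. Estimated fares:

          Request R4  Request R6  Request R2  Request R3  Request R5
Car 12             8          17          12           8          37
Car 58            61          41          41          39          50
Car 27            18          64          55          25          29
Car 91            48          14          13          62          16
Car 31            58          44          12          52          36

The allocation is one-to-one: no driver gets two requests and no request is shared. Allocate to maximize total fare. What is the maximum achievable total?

Optimal: Car 12→Request R5 ($37), Car 58→Request R2 ($41), Car 27→Request R6 ($64), Car 91→Request R3 ($62), Car 31→Request R4 ($58) — total 37+41+64+62+58 = $262.
Row-greedy (each driver in turn takes its best remaining request) gives $236, worse by 26.
Next-best assignment: Car 12→Request R5, Car 58→Request R4, Car 27→Request R2, Car 91→Request R3, Car 31→Request R6 = $259.

Max total: $262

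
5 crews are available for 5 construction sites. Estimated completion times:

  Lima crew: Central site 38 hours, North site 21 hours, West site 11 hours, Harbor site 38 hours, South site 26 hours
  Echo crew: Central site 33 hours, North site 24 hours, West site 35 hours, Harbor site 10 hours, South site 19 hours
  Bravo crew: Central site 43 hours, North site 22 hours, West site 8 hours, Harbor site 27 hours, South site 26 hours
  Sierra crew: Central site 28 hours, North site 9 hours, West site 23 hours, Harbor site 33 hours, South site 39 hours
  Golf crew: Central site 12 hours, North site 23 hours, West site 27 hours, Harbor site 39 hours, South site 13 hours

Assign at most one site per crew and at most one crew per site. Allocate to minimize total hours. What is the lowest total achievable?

Optimal: Lima crew→South site (26 hours), Echo crew→Harbor site (10 hours), Bravo crew→West site (8 hours), Sierra crew→North site (9 hours), Golf crew→Central site (12 hours) — total 26+10+8+9+12 = 65 hours.
Row-greedy (each crew in turn takes its cheapest remaining site) gives 84 hours, worse by 19.
Next-best assignment: Lima crew→West site, Echo crew→Harbor site, Bravo crew→South site, Sierra crew→North site, Golf crew→Central site = 68 hours.
Swapping Sierra crew↔Echo crew (Sierra crew→Harbor site 33 hours, Echo crew→North site 24 hours) adds 38.

Minimum total: 65 hours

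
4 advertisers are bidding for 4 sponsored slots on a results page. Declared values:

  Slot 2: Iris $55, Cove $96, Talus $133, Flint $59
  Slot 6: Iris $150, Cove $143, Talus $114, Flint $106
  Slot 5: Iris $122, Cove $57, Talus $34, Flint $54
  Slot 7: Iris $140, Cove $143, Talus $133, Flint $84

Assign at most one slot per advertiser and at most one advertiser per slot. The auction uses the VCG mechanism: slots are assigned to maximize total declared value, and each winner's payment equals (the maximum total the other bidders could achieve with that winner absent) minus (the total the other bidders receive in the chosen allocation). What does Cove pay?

Efficient allocation: Iris→Slot 5 ($122), Cove→Slot 7 ($143), Talus→Slot 2 ($133), Flint→Slot 6 ($106); total welfare W = $504.
Cove receives Slot 7 at value $143, so the others get W − 143 = $361.
Without Cove: best allocation of the remaining 3 bidders over all 4 slots is Iris→Slot 7 ($140), Talus→Slot 2 ($133), Flint→Slot 6 ($106), total $379.
VCG payment = (others' best without Cove) − (others' welfare with Cove) = 379 − 361 = $18.

Cove pays $18.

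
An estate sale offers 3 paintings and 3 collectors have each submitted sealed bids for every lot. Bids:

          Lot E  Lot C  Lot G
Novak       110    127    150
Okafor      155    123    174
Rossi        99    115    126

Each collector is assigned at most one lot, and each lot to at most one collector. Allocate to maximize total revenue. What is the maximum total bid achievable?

Max total: $420

Treat this as an assignment problem: match each collector to one lot.
Optimal: Novak→Lot G ($150), Okafor→Lot E ($155), Rossi→Lot C ($115) — total 150+155+115 = $420.
Column-greedy (each lot in turn goes to its best remaining collector) gives $408, worse by 12.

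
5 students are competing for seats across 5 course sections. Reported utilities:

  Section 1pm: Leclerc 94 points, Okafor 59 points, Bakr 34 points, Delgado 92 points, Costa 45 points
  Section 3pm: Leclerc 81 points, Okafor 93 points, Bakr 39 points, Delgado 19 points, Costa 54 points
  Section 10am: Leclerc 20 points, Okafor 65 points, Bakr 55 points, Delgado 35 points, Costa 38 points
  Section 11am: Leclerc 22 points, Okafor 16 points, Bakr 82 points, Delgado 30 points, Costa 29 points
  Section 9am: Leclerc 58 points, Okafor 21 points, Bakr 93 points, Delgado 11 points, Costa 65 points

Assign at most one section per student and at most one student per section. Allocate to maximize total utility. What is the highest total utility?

Max total: 385 points

This is the linear assignment problem.
Optimal: Leclerc→Section 3pm (81 points), Okafor→Section 10am (65 points), Bakr→Section 11am (82 points), Delgado→Section 1pm (92 points), Costa→Section 9am (65 points) — total 81+65+82+92+65 = 385 points.
Max-entry greedy (repeatedly take the single best remaining cell) gives 348 points, worse by 37.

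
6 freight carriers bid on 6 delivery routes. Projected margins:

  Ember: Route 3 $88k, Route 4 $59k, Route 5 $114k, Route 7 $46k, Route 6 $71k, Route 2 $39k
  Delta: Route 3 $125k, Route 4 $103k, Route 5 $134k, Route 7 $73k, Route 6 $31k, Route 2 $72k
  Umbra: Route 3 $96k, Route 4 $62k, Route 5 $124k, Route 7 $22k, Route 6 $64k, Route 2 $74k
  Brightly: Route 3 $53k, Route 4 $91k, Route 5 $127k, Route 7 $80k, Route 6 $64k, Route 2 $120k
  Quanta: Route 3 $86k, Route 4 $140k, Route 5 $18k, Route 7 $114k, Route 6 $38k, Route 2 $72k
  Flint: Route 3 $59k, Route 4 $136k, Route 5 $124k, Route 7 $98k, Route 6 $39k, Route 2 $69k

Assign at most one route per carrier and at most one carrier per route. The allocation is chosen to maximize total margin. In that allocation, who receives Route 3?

This is the linear assignment problem.
Optimal: Ember→Route 6 ($71k), Delta→Route 3 ($125k), Umbra→Route 5 ($124k), Brightly→Route 2 ($120k), Quanta→Route 7 ($114k), Flint→Route 4 ($136k) — total 71+125+124+120+114+136 = $690k.
Max-entry greedy (repeatedly take the single best remaining cell) gives $659k, worse by 31.
No other one-to-one assignment exceeds $690k.
Delta's own top route is Route 5 ($134k), but forcing Delta→Route 5 and reassigning the rest optimally gives only $671k — worse by 19.

Delta receives Route 3.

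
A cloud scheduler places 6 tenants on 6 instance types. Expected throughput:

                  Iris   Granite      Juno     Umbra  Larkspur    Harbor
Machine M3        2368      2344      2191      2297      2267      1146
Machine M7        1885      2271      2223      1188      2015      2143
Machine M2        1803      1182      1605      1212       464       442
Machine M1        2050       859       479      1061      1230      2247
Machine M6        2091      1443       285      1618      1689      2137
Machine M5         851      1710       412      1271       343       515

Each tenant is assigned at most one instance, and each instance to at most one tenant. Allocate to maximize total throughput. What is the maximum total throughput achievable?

This is a one-to-one assignment (maximum-weight bipartite matching).
Optimal: Iris→Machine M2 (1803 ops/s), Granite→Machine M5 (1710 ops/s), Juno→Machine M7 (2223 ops/s), Umbra→Machine M3 (2297 ops/s), Larkspur→Machine M6 (1689 ops/s), Harbor→Machine M1 (2247 ops/s) — total 1803+1710+2223+2297+1689+2247 = 11969 ops/s.
Max-entry greedy (repeatedly take the single best remaining cell) gives 11451 ops/s, worse by 518.

Max total: 11969 ops/s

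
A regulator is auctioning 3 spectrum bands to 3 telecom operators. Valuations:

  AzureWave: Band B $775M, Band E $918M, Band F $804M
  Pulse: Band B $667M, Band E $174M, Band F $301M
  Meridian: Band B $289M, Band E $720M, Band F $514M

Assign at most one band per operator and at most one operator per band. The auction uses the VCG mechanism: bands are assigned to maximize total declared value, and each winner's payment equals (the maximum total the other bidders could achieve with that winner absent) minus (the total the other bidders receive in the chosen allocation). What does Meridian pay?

Efficient allocation: AzureWave→Band F ($804M), Pulse→Band B ($667M), Meridian→Band E ($720M); total welfare W = $2191M.
Meridian receives Band E at value $720M, so the others get W − 720 = $1471M.
Without Meridian: best allocation of the remaining 2 bidders over all 3 bands is AzureWave→Band E ($918M), Pulse→Band B ($667M), total $1585M.
VCG payment = (others' best without Meridian) − (others' welfare with Meridian) = 1585 − 1471 = $114M.

Meridian pays $114M.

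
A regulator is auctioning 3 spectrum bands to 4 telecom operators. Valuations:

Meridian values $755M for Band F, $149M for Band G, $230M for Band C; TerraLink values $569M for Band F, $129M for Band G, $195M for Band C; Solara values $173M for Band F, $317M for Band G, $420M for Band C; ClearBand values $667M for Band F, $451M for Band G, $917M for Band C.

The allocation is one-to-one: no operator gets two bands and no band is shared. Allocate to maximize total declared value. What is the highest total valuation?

Maximum total: $1989M

Optimal: Meridian→Band F ($755M), Solara→Band G ($317M), ClearBand→Band C ($917M) — total 755+317+917 = $1989M.
Row-greedy (each operator in turn takes its best remaining band) gives $1267M, worse by 722.
Next-best assignment: TerraLink→Band F, Solara→Band G, ClearBand→Band C = $1803M.
Checked against all permutations: $1989M is optimal.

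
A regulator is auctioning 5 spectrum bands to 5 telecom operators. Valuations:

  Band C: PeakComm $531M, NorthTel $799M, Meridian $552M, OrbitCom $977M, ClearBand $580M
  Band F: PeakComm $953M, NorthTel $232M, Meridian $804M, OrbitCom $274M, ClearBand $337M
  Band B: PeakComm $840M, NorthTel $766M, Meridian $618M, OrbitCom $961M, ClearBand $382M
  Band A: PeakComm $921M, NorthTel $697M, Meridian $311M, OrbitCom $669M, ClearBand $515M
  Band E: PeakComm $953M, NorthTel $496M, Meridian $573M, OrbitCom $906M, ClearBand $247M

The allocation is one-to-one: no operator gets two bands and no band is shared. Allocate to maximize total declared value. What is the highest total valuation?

This is the linear assignment problem.
Optimal: PeakComm→Band E ($953M), NorthTel→Band C ($799M), Meridian→Band F ($804M), OrbitCom→Band B ($961M), ClearBand→Band A ($515M) — total 953+799+804+961+515 = $4032M.
Swapping OrbitCom↔NorthTel (OrbitCom→Band C $977M, NorthTel→Band B $766M) loses 17.

Max total: $4032M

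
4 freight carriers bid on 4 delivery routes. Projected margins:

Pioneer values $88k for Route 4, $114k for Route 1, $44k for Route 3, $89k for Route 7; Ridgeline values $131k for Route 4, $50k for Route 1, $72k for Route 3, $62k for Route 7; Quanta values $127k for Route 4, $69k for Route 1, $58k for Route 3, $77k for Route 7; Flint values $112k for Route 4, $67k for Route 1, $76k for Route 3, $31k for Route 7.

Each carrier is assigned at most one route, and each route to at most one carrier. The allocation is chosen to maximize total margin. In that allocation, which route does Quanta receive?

Quanta receives Route 7.

Optimal: Pioneer→Route 1 ($114k), Ridgeline→Route 4 ($131k), Quanta→Route 7 ($77k), Flint→Route 3 ($76k) — total 114+131+77+76 = $398k.
No other one-to-one assignment exceeds $398k.
Quanta's own top route is Route 4 ($127k), but forcing Quanta→Route 4 and reassigning the rest optimally gives only $379k — worse by 19.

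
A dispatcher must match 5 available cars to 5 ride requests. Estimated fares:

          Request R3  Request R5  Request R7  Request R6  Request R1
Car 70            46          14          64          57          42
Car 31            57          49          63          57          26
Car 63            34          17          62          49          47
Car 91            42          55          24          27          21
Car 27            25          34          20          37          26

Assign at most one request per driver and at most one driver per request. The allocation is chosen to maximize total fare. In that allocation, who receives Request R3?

Optimal: Car 70→Request R7 ($64), Car 31→Request R3 ($57), Car 63→Request R1 ($47), Car 91→Request R5 ($55), Car 27→Request R6 ($37) — total 64+57+47+55+37 = $260.
Row-greedy (each driver in turn takes its best remaining request) gives $251, worse by 9.
Checked against all permutations: $260 is optimal.
Car 31's own top request is Request R7 ($63), but forcing Car 31→Request R7 and reassigning the rest optimally gives only $248 — worse by 12.

Car 31 receives Request R3.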